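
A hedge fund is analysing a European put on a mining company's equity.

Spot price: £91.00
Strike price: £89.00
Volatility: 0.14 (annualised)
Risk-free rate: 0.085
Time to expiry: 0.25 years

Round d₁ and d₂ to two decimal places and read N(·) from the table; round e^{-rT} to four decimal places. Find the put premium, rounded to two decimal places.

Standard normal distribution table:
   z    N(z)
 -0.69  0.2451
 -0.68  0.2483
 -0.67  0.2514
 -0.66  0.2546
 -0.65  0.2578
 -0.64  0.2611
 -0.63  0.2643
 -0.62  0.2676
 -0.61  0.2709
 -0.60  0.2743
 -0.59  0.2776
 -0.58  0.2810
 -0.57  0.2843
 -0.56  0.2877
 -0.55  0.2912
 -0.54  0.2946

£1.02

T = 0.25;  σ√T = 0.0700
d₁ = [ln(91/89) + (0.085 + 0.14²/2)·0.25] / 0.0700 = [0.0222 + 0.0237] / 0.0700 = 0.6560 ≈ 0.66
d₂ = d₁ − σ√T = 0.6560 − 0.0700 = 0.5860 ≈ 0.59
exp(−rT) = exp(−0.085·0.25) = 0.9790
N(−d₂) = N(-0.59) = 0.2776;  N(−d₁) = N(-0.66) = 0.2546
P = 89·0.9790·0.2776 − 91·0.2546 = 24.1876 − 23.1686 = 1.0190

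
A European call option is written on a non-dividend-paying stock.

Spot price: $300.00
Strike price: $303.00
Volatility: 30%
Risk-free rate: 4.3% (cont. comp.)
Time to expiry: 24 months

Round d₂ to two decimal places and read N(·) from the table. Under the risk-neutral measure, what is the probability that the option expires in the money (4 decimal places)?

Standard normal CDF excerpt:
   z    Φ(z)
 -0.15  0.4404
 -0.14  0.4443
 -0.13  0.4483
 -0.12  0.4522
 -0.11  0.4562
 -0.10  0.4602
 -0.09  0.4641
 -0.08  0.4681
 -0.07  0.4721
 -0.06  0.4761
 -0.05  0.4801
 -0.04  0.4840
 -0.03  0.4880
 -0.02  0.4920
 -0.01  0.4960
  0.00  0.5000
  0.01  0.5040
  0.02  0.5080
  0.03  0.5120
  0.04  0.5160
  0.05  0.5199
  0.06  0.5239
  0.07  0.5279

0.4880

T = 2;  σ√T = 0.4243
d₁ = [ln(300/303) + (0.043 + ½·0.3²)·2] / (σ√T) = (-0.0100 + 0.1760) / 0.4243 = 0.3914 which rounds to 0.39
d₂ = 0.3914 − 0.4243 = -0.0329 which rounds to -0.03
Risk-neutral Pr[S_T > K] = N(d₂) = N(-0.03) = 0.4880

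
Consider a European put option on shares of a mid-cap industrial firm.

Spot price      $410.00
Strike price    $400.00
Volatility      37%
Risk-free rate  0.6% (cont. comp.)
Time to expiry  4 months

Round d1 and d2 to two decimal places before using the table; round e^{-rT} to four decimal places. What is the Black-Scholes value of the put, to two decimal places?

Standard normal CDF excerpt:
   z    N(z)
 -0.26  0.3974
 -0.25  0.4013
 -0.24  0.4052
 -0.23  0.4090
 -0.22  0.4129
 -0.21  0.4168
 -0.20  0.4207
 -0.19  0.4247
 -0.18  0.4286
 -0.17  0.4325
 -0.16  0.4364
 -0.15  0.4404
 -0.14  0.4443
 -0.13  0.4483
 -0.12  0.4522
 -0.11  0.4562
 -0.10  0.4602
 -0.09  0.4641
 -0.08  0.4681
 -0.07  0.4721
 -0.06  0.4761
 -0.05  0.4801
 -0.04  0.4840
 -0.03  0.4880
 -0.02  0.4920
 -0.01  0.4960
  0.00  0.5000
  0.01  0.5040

σ√T = 0.37·√0.3333 = 0.2136
d₁ = [ln(410/400) + (0.006 + 0.37²/2)·0.3333] / 0.2136 = [0.0247 + 0.0248] / 0.2136 = 0.2318 which rounds to 0.23
d₂ = d₁ − σ√T = 0.2318 − 0.2136 = 0.0181 which rounds to 0.02
exp(−rT) = exp(−0.006·0.3333) = 0.9980
N(−d₂) = N(-0.02) = 0.4920;  N(−d₁) = N(-0.23) = 0.4090
P = 400·0.9980·0.4920 − 410·0.4090 = 196.4064 − 167.6900 = 28.7164

$28.72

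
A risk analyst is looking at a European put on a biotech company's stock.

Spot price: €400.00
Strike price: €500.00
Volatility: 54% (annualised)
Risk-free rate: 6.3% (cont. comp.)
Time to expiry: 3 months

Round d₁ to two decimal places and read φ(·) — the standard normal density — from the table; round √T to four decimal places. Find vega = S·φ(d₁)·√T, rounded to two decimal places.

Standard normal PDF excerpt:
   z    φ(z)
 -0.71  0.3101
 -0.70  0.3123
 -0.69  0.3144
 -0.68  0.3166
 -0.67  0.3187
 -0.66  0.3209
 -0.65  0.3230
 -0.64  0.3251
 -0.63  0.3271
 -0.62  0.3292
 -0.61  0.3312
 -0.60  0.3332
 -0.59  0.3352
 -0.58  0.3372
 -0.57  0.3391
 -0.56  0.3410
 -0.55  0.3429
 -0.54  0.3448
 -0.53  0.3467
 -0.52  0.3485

σ√T = 0.54·√0.25 = 0.2700
d₁ = [ln(400/500) + (0.063 + ½·0.54²)·0.25] / (σ√T) = (-0.2231 + 0.0522) / 0.2700 = -0.6331 which rounds to -0.63
√T = √0.25 = 0.5000
φ(d₁) = φ(-0.63) = 0.3271
vega = S·φ(d₁)·√T = 400·0.3271·0.5000 = 65.4200

65.42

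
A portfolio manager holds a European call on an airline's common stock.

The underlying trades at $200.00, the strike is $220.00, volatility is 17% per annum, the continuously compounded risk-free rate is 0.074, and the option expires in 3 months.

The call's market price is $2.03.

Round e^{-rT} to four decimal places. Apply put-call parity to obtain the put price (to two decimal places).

$18.00

e^(−rT) = e^(−0.074·0.25) = 0.9817
Put-call parity: C − P = S − K·e^(−rT) = 200 − 220·0.9817 = 200 − 215.9740 = -15.9740
P = C − (C − P) = 2.03 − (-15.9740) = 18.0040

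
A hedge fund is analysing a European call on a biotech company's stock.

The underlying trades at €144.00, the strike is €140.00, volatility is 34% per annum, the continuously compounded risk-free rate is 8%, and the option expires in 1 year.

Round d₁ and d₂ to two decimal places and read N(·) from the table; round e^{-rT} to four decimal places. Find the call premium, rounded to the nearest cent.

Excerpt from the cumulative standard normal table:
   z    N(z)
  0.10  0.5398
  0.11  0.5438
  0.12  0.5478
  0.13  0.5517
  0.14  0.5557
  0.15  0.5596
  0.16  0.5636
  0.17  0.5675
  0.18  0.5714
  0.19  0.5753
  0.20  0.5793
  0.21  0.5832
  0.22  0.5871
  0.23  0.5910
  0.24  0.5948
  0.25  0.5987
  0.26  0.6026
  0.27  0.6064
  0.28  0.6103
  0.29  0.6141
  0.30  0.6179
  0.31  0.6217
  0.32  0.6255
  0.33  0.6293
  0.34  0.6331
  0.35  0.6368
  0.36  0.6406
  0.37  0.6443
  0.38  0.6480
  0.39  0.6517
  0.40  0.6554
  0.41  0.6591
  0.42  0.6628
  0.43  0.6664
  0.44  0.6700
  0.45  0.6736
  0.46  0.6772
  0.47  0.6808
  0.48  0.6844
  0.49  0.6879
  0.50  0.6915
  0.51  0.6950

€26.74

σ√T = 0.34·√1 = 0.3400
ln(S/K) + (r + σ²/2)T = ln(144/140) + (0.08 + 0.34²/2)·1 = 0.0282 + 0.1378 = 0.1660
d₁ = 0.1660 / 0.3400 = 0.4881 which rounds to 0.49
d₂ = d₁ − σ√T = 0.4881 − 0.3400 = 0.1481 which rounds to 0.15
exp(−rT) = exp(−0.08·1) = 0.9231
N(d₁) = N(0.49) = 0.6879;  N(d₂) = N(0.15) = 0.5596
C = 144·0.6879 − 140·0.9231·0.5596 = 99.0576 − 72.3193 = 26.7383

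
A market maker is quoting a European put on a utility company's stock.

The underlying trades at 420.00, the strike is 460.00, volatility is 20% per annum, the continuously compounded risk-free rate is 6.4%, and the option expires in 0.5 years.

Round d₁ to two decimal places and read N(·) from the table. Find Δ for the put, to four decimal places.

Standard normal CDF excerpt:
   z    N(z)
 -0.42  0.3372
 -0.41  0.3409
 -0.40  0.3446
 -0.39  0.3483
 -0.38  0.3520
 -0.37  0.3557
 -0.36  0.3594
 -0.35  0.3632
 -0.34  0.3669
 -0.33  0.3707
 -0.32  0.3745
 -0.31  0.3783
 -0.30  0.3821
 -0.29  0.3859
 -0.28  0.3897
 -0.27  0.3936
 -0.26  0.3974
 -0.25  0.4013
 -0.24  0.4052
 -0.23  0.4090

σ√T = 0.2 × 0.7071 = 0.1414
ln(S/K) + (r + σ²/2)T = ln(420/460) + (0.064 + 0.2²/2)·0.5 = -0.0910 + 0.0420 = -0.0490
d₁ = -0.0490 / 0.1414 = -0.3463 → -0.35
N(d₁) = N(-0.35) = 0.3632
Δ_put = N(d₁) − 1 = 0.3632 − 1 = -0.6368

-0.6368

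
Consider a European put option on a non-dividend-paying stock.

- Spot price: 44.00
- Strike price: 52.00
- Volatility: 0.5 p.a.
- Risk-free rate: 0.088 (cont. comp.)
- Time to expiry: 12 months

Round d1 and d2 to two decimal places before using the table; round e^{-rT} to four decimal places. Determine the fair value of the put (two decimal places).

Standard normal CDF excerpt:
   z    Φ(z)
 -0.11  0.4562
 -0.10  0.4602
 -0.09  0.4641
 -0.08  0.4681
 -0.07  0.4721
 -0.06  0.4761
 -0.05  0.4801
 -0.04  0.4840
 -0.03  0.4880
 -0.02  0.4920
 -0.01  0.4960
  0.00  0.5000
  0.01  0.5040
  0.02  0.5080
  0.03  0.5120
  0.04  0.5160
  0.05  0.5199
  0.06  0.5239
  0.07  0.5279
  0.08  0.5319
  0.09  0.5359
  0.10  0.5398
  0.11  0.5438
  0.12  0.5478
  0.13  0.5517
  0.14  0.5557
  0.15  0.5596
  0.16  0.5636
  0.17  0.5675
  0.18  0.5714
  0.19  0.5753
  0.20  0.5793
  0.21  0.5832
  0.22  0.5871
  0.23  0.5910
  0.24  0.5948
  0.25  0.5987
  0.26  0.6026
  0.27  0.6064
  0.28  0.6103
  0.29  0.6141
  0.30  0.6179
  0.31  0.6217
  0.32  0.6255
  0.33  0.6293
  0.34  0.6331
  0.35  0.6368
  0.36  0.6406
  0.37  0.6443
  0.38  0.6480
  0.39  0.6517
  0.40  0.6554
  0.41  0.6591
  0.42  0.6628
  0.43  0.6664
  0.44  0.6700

10.97

σ√T = 0.5·√1 = 0.5000
d₁ = [ln(44/52) + (0.088 + ½·0.5²)·1] / (σ√T) = (-0.1671 + 0.2130) / 0.5000 = 0.0919 ≈ 0.09
d₂ = 0.0919 − 0.5000 = -0.4081 ≈ -0.41
e^(−rT) = e^(−0.088·1) = 0.9158
P = 52·0.9158·N(0.41) − 44·N(-0.09) = 52·0.9158·0.6591 − 44·0.4641 = 31.3874 − 20.4204 = 10.9670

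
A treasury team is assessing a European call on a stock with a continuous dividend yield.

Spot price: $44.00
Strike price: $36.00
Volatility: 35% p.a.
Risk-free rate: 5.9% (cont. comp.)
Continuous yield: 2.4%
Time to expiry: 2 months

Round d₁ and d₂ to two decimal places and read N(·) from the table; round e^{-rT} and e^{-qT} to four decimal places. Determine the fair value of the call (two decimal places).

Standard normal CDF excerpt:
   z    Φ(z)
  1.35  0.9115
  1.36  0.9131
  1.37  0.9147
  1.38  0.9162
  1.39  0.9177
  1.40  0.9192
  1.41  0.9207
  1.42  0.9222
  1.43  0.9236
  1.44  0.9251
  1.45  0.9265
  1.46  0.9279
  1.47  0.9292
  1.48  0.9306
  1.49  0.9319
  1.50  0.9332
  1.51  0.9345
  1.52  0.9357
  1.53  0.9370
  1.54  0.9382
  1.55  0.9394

T = 0.1667;  σ√T = 0.1429
d₁ = [ln(44/36) + (0.059 − 0.024 + 0.35²/2)·0.1667] / 0.1429 = [0.2007 + 0.0160] / 0.1429 = 1.5167 ≈ 1.52
d₂ = d₁ − σ√T = 1.5167 − 0.1429 = 1.3738 ≈ 1.37
e^(−qT) = e^(−0.024·0.1667) = 0.9960;  e^(−rT) = e^(−0.059·0.1667) = 0.9902
N(d₁) = N(1.52) = 0.9357;  N(d₂) = N(1.37) = 0.9147
C = 44·0.9960·0.9357 − 36·0.9902·0.9147 = 41.0061 − 32.6065 = 8.3996

$8.40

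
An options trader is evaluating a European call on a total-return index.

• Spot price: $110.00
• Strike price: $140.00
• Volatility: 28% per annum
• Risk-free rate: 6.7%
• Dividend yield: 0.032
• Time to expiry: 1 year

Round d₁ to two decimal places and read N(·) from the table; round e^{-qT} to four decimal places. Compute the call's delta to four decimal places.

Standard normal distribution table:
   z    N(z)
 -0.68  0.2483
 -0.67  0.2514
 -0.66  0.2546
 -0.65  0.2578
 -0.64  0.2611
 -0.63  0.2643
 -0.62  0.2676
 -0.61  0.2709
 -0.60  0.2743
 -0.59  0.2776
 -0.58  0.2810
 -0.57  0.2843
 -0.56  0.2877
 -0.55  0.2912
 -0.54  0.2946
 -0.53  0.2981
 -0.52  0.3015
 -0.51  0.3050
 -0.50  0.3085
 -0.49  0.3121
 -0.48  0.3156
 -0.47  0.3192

σ√T = 0.28·√1 = 0.2800
d₁ = [ln(110/140) + (0.067 − 0.032 + 0.28²/2)·1] / 0.2800 = [-0.2412 + 0.0742] / 0.2800 = -0.5963 → -0.60
N(d₁) = N(-0.60) = 0.2743
Δ_call = e^(−qT)·N(d₁) = 0.9685·0.2743 = 0.2657

0.2657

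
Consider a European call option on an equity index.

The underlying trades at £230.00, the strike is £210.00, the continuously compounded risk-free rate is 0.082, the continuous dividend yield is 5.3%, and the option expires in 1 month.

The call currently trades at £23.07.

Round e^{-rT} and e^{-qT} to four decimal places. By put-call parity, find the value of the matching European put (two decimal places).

exp(−qT) = exp(−0.053·0.08333) = 0.9956;  exp(−rT) = exp(−0.082·0.08333) = 0.9932
Put-call parity: C − P = S·e^(−qT) − K·e^(−rT) = 230·0.9956 − 210·0.9932 = 228.9880 − 208.5720 = 20.4160
P = C − (C − P) = 23.07 − (20.4160) = 2.6540

£2.65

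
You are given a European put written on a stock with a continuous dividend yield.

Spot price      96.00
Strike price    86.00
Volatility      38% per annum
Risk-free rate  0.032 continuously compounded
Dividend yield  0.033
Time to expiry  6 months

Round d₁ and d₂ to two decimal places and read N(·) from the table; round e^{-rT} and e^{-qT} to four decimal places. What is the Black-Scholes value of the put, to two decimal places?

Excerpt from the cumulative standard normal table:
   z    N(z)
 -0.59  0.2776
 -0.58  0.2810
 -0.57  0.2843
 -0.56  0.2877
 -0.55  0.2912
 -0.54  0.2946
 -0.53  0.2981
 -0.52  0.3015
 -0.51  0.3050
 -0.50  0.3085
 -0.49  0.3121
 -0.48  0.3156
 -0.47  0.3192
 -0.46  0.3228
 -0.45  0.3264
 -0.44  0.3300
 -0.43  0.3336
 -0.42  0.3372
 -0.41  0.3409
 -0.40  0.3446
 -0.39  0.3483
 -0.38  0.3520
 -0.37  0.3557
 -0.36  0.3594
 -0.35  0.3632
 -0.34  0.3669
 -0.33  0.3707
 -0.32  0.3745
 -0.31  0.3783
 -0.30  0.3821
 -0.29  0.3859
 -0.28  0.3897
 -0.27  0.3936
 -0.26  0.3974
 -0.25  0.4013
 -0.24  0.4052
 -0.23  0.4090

T = 0.5;  σ√T = 0.2687
d₁ = [ln(96/86) + (0.032 − 0.033 + 0.38²/2)·0.5] / 0.2687 = [0.1100 + 0.0356] / 0.2687 = 0.5419 which rounds to 0.54
d₂ = d₁ − σ√T = 0.5419 − 0.2687 = 0.2732 which rounds to 0.27
exp(−qT) = exp(−0.033·0.5) = 0.9836;  exp(−rT) = exp(−0.032·0.5) = 0.9841
N(−d₂) = N(-0.27) = 0.3936;  N(−d₁) = N(-0.54) = 0.2946
P = 86·0.9841·0.3936 − 96·0.9836·0.2946 = 33.3114 − 27.8178 = 5.4936

5.49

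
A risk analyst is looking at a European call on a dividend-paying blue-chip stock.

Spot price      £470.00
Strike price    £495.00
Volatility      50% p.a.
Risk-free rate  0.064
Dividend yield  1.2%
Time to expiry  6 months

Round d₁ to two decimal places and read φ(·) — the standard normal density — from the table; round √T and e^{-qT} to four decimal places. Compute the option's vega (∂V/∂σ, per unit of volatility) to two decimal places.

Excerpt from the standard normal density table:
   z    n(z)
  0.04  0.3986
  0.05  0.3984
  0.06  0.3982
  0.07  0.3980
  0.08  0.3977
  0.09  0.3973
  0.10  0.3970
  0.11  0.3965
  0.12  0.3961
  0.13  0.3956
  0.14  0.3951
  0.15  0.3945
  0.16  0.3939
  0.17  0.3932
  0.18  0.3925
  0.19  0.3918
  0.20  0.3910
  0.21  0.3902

131.15

T = 0.5;  σ√T = 0.3536
d₁ = [ln(470/495) + (0.064 − 0.012 + ½·0.5²)·0.5] / (σ√T) = (-0.0518 + 0.0885) / 0.3536 = 0.1037 ⇒ 0.10
√T = √0.5 = 0.7071
φ(d₁) = φ(0.10) = 0.3970
e^(−qT) = e^(−0.012·0.5) = 0.9940
vega = S·e^(−qT)·φ(d₁)·√T = 470·0.9940·0.3970·0.7071 = 131.1462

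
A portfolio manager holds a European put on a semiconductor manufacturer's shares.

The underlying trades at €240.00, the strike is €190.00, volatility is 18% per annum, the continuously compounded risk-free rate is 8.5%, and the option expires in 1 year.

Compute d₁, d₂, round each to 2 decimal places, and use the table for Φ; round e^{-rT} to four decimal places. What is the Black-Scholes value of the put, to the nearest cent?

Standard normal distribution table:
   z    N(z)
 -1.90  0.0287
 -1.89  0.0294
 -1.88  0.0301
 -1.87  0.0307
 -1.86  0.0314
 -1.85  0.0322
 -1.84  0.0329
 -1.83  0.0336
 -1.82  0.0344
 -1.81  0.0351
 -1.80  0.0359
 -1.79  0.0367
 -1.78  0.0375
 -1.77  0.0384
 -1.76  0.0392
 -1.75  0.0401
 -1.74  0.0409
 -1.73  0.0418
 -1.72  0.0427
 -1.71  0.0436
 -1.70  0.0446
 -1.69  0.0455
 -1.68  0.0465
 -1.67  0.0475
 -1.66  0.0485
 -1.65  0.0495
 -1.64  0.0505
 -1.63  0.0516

€0.58

σ√T = 0.18 × 1.0000 = 0.1800
ln(S/K) + (r + σ²/2)T = ln(240/190) + (0.085 + 0.18²/2)·1 = 0.2336 + 0.1012 = 0.3348
d₁ = 0.3348 / 0.1800 = 1.8601 → 1.86
d₂ = d₁ − σ√T = 1.8601 − 0.1800 = 1.6801 → 1.68
e^(−rT) = e^(−0.085·1) = 0.9185
P = 190·0.9185·N(-1.68) − 240·N(-1.86) = 190·0.9185·0.0465 − 240·0.0314 = 8.1149 − 7.5360 = 0.5789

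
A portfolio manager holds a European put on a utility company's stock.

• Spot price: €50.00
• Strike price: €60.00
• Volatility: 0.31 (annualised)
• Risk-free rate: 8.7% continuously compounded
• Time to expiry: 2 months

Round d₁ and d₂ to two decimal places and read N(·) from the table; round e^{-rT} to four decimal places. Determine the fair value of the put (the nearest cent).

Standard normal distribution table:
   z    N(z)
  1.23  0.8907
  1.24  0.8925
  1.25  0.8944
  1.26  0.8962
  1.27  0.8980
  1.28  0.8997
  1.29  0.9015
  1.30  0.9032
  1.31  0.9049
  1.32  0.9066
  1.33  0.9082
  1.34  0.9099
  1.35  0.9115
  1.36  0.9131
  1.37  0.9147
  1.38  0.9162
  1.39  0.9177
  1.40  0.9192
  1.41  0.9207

€9.46

T = 0.1667;  σ√T = 0.1266
d₁ = [ln(50/60) + (0.087 + 0.31²/2)·0.1667] / 0.1266 = [-0.1823 + 0.0225] / 0.1266 = -1.2628 → -1.26
d₂ = d₁ − σ√T = -1.2628 − 0.1266 = -1.3893 → -1.39
e^(−rT) = e^(−0.087·0.1667) = 0.9856
P = 60·0.9856·N(1.39) − 50·N(1.26) = 60·0.9856·0.9177 − 50·0.8962 = 54.2691 − 44.8100 = 9.4591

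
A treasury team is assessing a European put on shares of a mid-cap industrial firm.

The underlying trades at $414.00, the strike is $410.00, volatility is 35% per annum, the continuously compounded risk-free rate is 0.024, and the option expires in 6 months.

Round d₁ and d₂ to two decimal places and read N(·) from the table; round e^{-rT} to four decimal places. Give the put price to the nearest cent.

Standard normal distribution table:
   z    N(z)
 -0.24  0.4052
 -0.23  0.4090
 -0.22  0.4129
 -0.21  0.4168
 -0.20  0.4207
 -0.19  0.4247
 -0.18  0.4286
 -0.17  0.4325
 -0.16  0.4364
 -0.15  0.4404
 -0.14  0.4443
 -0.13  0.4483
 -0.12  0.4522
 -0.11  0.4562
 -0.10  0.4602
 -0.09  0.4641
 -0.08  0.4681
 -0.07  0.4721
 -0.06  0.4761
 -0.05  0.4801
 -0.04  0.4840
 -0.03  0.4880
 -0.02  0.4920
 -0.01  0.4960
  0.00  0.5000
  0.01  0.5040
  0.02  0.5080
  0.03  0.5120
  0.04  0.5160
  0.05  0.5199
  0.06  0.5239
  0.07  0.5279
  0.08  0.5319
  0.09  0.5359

σ√T = 0.35 × 0.7071 = 0.2475
ln(S/K) + (r + σ²/2)T = ln(414/410) + (0.024 + 0.35²/2)·0.5 = 0.0097 + 0.0426 = 0.0523
d₁ = 0.0523 / 0.2475 = 0.2115 ⇒ 0.21
d₂ = d₁ − σ√T = 0.2115 − 0.2475 = -0.0360 ⇒ -0.04
e^(−rT) = e^(−0.024·0.5) = 0.9881
N(−d₂) = N(0.04) = 0.5160;  N(−d₁) = N(-0.21) = 0.4168
P = 410·0.9881·0.5160 − 414·0.4168 = 209.0424 − 172.5552 = 36.4872

$36.49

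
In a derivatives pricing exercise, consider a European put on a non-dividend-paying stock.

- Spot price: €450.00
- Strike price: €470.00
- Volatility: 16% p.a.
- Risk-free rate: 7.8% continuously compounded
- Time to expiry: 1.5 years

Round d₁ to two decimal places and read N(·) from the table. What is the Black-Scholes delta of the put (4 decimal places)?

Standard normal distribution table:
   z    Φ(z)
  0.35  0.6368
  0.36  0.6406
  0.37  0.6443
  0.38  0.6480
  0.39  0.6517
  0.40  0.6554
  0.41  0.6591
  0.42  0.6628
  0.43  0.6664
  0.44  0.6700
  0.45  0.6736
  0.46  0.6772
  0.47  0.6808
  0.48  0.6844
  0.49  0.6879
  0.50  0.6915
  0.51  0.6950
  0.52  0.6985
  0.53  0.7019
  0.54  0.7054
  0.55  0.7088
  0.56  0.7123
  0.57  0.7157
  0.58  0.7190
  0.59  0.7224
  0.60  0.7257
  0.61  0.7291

-0.3192

σ√T = 0.16 × 1.2247 = 0.1960
d₁ = [ln(450/470) + (0.078 + 0.16²/2)·1.5] / 0.1960 = [-0.0435 + 0.1362] / 0.1960 = 0.4731 → 0.47
N(d₁) = N(0.47) = 0.6808
Δ_put = N(d₁) − 1 = 0.6808 − 1 = -0.3192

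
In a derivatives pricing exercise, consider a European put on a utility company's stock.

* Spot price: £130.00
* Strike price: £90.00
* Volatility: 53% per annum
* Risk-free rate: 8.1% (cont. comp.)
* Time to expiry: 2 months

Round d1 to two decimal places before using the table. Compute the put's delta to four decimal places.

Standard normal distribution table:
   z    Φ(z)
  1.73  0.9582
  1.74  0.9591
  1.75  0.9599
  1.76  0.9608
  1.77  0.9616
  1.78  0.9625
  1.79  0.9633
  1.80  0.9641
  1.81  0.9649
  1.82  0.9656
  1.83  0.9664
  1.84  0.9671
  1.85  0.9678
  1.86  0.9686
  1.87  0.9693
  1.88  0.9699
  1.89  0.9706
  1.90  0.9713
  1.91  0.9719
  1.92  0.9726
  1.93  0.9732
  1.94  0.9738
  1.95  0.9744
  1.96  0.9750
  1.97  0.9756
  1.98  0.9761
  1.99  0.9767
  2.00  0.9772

σ√T = 0.53·√0.1667 = 0.2164
d₁ = [ln(130/90) + (0.081 + 0.53²/2)·0.1667] / 0.2164 = [0.3677 + 0.0369] / 0.2164 = 1.8701 ⇒ 1.87
N(d₁) = N(1.87) = 0.9693
Δ_put = N(d₁) − 1 = 0.9693 − 1 = -0.0307

-0.0307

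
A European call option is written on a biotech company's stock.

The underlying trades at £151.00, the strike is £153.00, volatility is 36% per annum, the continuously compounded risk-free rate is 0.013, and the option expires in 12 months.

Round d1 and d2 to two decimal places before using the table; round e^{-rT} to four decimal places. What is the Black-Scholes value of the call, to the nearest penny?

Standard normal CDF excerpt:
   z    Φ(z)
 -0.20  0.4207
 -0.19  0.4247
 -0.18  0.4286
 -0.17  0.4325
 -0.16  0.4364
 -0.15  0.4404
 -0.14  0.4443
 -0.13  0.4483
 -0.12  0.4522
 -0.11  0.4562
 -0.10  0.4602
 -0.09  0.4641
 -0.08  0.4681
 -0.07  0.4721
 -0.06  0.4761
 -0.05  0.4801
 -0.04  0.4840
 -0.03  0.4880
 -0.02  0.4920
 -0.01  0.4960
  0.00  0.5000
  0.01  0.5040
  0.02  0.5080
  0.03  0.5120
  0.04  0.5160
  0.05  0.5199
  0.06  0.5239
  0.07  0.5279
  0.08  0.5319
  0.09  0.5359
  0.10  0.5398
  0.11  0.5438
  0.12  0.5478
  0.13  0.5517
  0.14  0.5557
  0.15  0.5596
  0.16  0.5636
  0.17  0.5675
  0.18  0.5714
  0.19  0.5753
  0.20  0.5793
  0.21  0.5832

T = 1;  σ√T = 0.3600
d₁ = [ln(151/153) + (0.013 + 0.36²/2)·1] / 0.3600 = [-0.0132 + 0.0778] / 0.3600 = 0.1796 → 0.18
d₂ = d₁ − σ√T = 0.1796 − 0.3600 = -0.1804 → -0.18
e^(−rT) = e^(−0.013·1) = 0.9871
N(d₁) = N(0.18) = 0.5714;  N(d₂) = N(-0.18) = 0.4286
C = 151·0.5714 − 153·0.9871·0.4286 = 86.2814 − 64.7299 = 21.5515

£21.55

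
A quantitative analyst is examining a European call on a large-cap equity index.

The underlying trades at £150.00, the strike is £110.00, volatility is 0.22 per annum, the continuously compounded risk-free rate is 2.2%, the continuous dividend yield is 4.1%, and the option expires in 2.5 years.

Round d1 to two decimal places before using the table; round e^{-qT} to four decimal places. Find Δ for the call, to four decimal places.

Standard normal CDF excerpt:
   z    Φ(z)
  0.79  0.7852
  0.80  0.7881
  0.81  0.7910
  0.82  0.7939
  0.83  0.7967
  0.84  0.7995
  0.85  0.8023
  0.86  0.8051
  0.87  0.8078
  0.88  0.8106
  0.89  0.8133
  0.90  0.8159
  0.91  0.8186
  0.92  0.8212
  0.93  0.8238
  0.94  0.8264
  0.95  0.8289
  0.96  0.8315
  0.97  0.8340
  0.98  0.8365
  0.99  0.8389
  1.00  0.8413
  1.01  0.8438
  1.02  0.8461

0.7436

σ√T = 0.22 × 1.5811 = 0.3479
d₁ = [ln(150/110) + (0.022 − 0.041 + 0.22²/2)·2.5] / 0.3479 = [0.3102 + 0.0130] / 0.3479 = 0.9290 ≈ 0.93
N(d₁) = N(0.93) = 0.8238
Δ_call = e^(−qT)·N(d₁) = 0.9026·0.8238 = 0.7436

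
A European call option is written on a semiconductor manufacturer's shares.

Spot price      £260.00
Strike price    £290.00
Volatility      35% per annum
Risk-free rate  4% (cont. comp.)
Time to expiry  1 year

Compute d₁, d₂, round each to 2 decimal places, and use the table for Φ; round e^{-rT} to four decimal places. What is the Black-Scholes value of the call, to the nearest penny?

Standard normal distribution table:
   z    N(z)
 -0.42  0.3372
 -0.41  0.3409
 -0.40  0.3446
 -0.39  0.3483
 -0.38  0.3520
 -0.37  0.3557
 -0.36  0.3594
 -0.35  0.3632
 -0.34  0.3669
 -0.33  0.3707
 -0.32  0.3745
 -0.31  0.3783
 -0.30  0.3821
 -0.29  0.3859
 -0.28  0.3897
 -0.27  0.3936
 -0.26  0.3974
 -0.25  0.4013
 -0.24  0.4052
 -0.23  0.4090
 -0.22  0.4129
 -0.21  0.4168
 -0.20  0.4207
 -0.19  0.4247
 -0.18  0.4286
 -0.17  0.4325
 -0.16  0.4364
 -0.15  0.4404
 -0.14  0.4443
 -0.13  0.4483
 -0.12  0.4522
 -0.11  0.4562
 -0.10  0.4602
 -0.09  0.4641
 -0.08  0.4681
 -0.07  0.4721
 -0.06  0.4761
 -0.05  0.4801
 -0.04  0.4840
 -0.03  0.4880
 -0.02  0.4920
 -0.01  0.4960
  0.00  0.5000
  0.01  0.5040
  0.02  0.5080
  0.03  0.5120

σ√T = 0.35·√1 = 0.3500
ln(S/K) + (r + σ²/2)T = ln(260/290) + (0.04 + 0.35²/2)·1 = -0.1092 + 0.1012 = -0.0079
d₁ = -0.0079 / 0.3500 = -0.0227 → -0.02
d₂ = d₁ − σ√T = -0.0227 − 0.3500 = -0.3727 → -0.37
exp(−rT) = exp(−0.04·1) = 0.9608
N(d₁) = N(-0.02) = 0.4920;  N(d₂) = N(-0.37) = 0.3557
C = 260·0.4920 − 290·0.9608·0.3557 = 127.9200 − 99.1094 = 28.8106

£28.81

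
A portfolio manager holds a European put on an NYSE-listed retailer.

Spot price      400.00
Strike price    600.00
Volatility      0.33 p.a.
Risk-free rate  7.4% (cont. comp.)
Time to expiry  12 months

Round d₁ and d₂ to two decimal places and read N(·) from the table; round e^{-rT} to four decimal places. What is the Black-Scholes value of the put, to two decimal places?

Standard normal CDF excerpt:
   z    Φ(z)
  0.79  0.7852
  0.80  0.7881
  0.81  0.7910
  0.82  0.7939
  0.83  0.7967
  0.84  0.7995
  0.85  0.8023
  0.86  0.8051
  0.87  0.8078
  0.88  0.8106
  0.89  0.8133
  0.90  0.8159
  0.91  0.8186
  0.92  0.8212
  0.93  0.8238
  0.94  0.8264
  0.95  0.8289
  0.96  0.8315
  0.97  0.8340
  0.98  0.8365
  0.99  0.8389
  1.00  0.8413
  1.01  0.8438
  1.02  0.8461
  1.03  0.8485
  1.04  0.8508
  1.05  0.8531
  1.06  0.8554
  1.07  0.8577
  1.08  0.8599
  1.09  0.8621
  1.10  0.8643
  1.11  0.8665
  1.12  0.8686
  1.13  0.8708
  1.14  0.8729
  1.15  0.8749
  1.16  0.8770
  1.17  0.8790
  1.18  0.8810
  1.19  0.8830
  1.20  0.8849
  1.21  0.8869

170.00

σ√T = 0.33 × 1.0000 = 0.3300
d₁ = [ln(400/600) + (0.074 + 0.33²/2)·1] / 0.3300 = [-0.4055 + 0.1285] / 0.3300 = -0.8394 → -0.84
d₂ = d₁ − σ√T = -0.8394 − 0.3300 = -1.1694 → -1.17
e^(−rT) = e^(−0.074·1) = 0.9287
N(−d₂) = N(1.17) = 0.8790;  N(−d₁) = N(0.84) = 0.7995
P = 600·0.9287·0.8790 − 400·0.7995 = 489.7964 − 319.8000 = 169.9964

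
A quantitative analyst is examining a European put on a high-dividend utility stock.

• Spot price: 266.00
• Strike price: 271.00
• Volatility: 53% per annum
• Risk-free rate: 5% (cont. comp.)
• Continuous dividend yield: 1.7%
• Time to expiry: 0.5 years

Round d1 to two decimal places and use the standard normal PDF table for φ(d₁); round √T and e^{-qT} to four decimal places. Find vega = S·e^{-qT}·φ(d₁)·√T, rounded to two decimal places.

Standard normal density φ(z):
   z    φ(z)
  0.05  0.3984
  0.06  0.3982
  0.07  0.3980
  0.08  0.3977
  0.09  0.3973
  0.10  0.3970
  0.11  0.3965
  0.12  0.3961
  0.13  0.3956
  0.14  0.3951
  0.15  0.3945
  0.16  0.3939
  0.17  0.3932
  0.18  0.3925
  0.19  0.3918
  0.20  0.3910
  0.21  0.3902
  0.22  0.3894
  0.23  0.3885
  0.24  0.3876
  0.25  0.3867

σ√T = 0.53 × 0.7071 = 0.3748
d₁ = [ln(266/271) + (0.05 − 0.017 + 0.53²/2)·0.5] / 0.3748 = [-0.0186 + 0.0867] / 0.3748 = 0.1817 ⇒ 0.18
√T = √0.5 = 0.7071
φ(d₁) = φ(0.18) = 0.3925
e^(−qT) = e^(−0.017·0.5) = 0.9915
vega = S·e^(−qT)·φ(d₁)·√T = 266·0.9915·0.3925·0.7071 = 73.1973

73.20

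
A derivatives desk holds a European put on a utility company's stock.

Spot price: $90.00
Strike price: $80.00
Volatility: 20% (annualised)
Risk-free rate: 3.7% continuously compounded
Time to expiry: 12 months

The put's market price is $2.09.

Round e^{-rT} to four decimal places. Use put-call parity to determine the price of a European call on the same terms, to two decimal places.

exp(−rT) = exp(−0.037·1) = 0.9637
Put-call parity: C − P = S − K·e^(−rT) = 90 − 80·0.9637 = 90 − 77.0960 = 12.9040
C = P + (C − P) = 2.09 + (12.9040) = 14.9940

$14.99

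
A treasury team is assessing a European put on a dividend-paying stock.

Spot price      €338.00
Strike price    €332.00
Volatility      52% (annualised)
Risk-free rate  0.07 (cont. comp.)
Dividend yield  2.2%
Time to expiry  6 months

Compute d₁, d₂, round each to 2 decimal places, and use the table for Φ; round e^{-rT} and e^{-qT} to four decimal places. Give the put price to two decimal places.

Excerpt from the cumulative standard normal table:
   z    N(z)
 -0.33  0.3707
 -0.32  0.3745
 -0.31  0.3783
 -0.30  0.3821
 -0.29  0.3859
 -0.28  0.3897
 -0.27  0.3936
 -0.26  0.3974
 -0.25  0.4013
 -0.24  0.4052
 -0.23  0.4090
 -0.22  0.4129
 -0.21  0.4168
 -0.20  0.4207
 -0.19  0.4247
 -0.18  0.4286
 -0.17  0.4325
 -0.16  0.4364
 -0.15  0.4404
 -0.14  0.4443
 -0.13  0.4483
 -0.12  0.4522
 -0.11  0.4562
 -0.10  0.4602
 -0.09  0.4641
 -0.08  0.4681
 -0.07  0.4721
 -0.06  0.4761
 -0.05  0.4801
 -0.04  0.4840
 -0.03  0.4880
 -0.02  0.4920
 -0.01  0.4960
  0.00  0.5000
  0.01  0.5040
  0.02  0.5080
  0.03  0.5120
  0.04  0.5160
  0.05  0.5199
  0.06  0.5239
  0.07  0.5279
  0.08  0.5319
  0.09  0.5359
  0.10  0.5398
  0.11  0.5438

€41.49

T = 0.5;  σ√T = 0.3677
d₁ = [ln(338/332) + (0.07 − 0.022 + 0.52²/2)·0.5] / 0.3677 = [0.0179 + 0.0916] / 0.3677 = 0.2978 which rounds to 0.30
d₂ = d₁ − σ√T = 0.2978 − 0.3677 = -0.0699 which rounds to -0.07
exp(−qT) = exp(−0.022·0.5) = 0.9891;  exp(−rT) = exp(−0.07·0.5) = 0.9656
N(−d₂) = N(0.07) = 0.5279;  N(−d₁) = N(-0.30) = 0.3821
P = 332·0.9656·0.5279 − 338·0.9891·0.3821 = 169.2338 − 127.7421 = 41.4917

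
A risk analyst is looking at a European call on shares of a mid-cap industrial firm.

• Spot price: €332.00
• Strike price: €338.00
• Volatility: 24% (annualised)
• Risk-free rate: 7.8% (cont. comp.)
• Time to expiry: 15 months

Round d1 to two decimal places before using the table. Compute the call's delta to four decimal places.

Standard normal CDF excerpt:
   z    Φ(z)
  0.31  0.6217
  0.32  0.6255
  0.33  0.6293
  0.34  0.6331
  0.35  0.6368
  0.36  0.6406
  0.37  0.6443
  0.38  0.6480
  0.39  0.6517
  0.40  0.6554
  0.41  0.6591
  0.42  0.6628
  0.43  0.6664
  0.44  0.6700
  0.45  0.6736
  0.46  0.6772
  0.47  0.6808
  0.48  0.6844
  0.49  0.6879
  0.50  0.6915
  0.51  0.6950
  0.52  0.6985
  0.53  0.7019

σ√T = 0.24 × 1.1180 = 0.2683
ln(S/K) + (r + σ²/2)T = ln(332/338) + (0.078 + 0.24²/2)·1.25 = -0.0179 + 0.1335 = 0.1156
d₁ = 0.1156 / 0.2683 = 0.4308 which rounds to 0.43
N(d₁) = N(0.43) = 0.6664
Δ_call = N(d₁) = 0.6664

0.6664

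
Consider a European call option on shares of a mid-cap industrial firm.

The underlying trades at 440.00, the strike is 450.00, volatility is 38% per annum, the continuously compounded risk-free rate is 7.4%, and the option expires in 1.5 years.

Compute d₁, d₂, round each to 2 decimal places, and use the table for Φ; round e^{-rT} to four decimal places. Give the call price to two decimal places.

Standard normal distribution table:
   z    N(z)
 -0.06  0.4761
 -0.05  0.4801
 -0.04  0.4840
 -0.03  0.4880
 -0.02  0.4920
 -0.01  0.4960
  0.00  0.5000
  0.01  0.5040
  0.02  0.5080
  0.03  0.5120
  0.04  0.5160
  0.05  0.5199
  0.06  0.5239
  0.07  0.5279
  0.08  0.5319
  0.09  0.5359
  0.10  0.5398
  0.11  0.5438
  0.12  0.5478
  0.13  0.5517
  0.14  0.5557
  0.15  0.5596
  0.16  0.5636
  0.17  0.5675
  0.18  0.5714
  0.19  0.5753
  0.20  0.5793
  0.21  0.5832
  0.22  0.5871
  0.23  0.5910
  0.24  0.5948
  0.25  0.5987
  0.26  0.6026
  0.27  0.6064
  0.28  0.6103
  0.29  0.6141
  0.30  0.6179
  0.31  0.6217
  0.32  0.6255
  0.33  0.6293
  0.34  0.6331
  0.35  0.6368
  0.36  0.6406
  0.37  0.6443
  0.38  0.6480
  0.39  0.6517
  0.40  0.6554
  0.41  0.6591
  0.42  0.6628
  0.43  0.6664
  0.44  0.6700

σ√T = 0.38·√1.5 = 0.4654
ln(S/K) + (r + σ²/2)T = ln(440/450) + (0.074 + 0.38²/2)·1.5 = -0.0225 + 0.2193 = 0.1968
d₁ = 0.1968 / 0.4654 = 0.4229 ⇒ 0.42
d₂ = d₁ − σ√T = 0.4229 − 0.4654 = -0.0425 ⇒ -0.04
e^(−rT) = e^(−0.074·1.5) = 0.8949
N(d₁) = N(0.42) = 0.6628;  N(d₂) = N(-0.04) = 0.4840
C = 440·0.6628 − 450·0.8949·0.4840 = 291.6320 − 194.9092 = 96.7228

96.72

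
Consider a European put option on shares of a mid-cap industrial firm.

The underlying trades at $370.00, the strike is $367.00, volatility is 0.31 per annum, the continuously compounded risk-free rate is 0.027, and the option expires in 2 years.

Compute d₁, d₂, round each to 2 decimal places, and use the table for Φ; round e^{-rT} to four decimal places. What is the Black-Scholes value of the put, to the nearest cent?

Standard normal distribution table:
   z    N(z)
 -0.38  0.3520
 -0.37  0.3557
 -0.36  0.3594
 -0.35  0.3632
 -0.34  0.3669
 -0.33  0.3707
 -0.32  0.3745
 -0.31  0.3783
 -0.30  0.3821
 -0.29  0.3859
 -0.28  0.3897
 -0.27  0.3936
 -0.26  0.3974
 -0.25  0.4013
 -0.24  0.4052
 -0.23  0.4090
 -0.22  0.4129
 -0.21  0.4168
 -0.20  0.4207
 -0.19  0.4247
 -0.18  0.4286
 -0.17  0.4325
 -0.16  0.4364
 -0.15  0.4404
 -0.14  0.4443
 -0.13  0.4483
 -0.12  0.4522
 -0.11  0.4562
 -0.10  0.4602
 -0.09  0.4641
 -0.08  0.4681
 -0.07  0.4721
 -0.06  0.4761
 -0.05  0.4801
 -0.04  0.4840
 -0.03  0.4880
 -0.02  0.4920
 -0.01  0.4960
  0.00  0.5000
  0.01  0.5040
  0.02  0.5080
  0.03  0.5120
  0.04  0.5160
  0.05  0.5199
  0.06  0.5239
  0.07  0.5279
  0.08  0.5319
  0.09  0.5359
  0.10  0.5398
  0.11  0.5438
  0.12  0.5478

σ√T = 0.31·√2 = 0.4384
d₁ = [ln(370/367) + (0.027 + 0.31²/2)·2] / 0.4384 = [0.0081 + 0.1501] / 0.4384 = 0.3609 ≈ 0.36
d₂ = d₁ − σ√T = 0.3609 − 0.4384 = -0.0775 ≈ -0.08
exp(−rT) = exp(−0.027·2) = 0.9474
P = 367·0.9474·N(0.08) − 370·N(-0.36) = 367·0.9474·0.5319 − 370·0.3594 = 184.9394 − 132.9780 = 51.9614

$51.96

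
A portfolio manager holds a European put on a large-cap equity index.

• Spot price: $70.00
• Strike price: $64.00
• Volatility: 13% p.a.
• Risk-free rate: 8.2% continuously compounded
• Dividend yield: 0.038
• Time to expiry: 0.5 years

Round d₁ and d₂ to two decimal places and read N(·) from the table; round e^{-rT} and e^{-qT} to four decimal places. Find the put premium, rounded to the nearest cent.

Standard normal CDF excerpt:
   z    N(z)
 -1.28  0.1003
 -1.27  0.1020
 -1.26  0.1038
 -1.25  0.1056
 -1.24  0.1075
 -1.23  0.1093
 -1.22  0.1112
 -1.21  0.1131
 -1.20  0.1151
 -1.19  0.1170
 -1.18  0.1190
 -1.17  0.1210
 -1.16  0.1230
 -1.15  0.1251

T = 0.5;  σ√T = 0.0919
d₁ = [ln(70/64) + (0.082 − 0.038 + 0.13²/2)·0.5] / 0.0919 = [0.0896 + 0.0262] / 0.0919 = 1.2601 which rounds to 1.26
d₂ = d₁ − σ√T = 1.2601 − 0.0919 = 1.1682 which rounds to 1.17
exp(−qT) = exp(−0.038·0.5) = 0.9812;  exp(−rT) = exp(−0.082·0.5) = 0.9598
N(−d₂) = N(-1.17) = 0.1210;  N(−d₁) = N(-1.26) = 0.1038
P = 64·0.9598·0.1210 − 70·0.9812·0.1038 = 7.4327 − 7.1294 = 0.3033

$0.30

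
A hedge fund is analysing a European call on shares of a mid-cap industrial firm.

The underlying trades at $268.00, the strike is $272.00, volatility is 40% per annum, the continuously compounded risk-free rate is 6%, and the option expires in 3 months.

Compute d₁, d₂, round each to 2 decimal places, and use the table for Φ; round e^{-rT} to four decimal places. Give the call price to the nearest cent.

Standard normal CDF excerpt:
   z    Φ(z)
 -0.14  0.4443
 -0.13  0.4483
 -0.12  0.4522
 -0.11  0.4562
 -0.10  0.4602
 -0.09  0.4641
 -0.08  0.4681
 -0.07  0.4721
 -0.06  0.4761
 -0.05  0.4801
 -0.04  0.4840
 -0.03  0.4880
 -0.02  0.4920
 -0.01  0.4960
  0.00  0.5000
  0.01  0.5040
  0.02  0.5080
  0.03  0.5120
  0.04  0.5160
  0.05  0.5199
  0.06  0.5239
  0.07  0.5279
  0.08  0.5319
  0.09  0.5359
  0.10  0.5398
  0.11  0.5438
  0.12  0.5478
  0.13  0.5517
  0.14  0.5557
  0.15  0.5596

$21.36

σ√T = 0.4 × 0.5000 = 0.2000
d₁ = [ln(268/272) + (0.06 + 0.4²/2)·0.25] / 0.2000 = [-0.0148 + 0.0350] / 0.2000 = 0.1009 which rounds to 0.10
d₂ = d₁ − σ√T = 0.1009 − 0.2000 = -0.0991 which rounds to -0.10
e^(−rT) = e^(−0.06·0.25) = 0.9851
N(d₁) = N(0.10) = 0.5398;  N(d₂) = N(-0.10) = 0.4602
C = 268·0.5398 − 272·0.9851·0.4602 = 144.6664 − 123.3093 = 21.3571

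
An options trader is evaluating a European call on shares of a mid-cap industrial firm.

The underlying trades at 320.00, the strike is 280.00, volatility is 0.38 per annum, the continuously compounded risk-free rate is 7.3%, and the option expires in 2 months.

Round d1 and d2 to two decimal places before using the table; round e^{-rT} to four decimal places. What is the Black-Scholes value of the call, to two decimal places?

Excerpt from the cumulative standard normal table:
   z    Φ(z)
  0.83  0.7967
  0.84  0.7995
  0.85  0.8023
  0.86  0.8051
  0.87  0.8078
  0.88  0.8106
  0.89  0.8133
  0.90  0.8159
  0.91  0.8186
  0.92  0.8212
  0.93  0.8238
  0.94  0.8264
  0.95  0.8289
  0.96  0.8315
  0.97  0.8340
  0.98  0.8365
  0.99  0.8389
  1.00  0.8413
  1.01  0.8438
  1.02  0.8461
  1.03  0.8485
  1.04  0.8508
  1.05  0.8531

T = 0.1667;  σ√T = 0.1551
d₁ = [ln(320/280) + (0.073 + 0.38²/2)·0.1667] / 0.1551 = [0.1335 + 0.0242] / 0.1551 = 1.0167 ≈ 1.02
d₂ = d₁ − σ√T = 1.0167 − 0.1551 = 0.8616 ≈ 0.86
exp(−rT) = exp(−0.073·0.1667) = 0.9879
N(d₁) = N(1.02) = 0.8461;  N(d₂) = N(0.86) = 0.8051
C = 320·0.8461 − 280·0.9879·0.8051 = 270.7520 − 222.7003 = 48.0517

48.05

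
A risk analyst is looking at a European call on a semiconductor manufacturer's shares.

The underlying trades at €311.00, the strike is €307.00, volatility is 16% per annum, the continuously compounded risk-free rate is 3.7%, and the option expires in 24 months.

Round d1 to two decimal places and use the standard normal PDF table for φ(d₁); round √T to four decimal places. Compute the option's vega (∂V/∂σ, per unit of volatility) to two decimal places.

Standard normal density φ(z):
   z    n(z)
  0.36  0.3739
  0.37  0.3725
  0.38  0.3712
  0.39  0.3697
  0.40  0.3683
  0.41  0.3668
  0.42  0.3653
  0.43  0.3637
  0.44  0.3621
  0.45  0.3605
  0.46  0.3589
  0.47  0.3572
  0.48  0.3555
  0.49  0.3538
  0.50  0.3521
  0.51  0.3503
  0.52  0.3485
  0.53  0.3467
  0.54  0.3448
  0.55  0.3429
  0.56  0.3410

T = 2;  σ√T = 0.2263
d₁ = [ln(311/307) + (0.037 + ½·0.16²)·2] / (σ√T) = (0.0129 + 0.0996) / 0.2263 = 0.4974 which rounds to 0.50
√T = √2 = 1.4142
φ(d₁) = φ(0.50) = 0.3521
vega = S·φ(d₁)·√T = 311·0.3521·1.4142 = 154.8593

154.86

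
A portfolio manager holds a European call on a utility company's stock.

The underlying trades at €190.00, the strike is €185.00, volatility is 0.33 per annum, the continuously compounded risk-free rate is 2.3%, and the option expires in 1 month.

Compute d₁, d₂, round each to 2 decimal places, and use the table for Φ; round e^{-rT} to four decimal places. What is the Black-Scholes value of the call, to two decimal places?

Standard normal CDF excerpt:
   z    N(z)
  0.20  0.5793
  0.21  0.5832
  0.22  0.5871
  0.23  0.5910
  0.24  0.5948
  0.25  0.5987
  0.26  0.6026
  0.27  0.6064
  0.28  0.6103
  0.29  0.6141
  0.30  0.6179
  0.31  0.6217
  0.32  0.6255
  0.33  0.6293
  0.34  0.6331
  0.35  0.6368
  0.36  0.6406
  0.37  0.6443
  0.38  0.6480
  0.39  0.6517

σ√T = 0.33·√0.08333 = 0.0953
ln(S/K) + (r + σ²/2)T = ln(190/185) + (0.023 + 0.33²/2)·0.08333 = 0.0267 + 0.0065 = 0.0331
d₁ = 0.0331 / 0.0953 = 0.3477 ⇒ 0.35
d₂ = d₁ − σ√T = 0.3477 − 0.0953 = 0.2524 ⇒ 0.25
exp(−rT) = exp(−0.023·0.08333) = 0.9981
N(d₁) = N(0.35) = 0.6368;  N(d₂) = N(0.25) = 0.5987
C = 190·0.6368 − 185·0.9981·0.5987 = 120.9920 − 110.5491 = 10.4429

€10.44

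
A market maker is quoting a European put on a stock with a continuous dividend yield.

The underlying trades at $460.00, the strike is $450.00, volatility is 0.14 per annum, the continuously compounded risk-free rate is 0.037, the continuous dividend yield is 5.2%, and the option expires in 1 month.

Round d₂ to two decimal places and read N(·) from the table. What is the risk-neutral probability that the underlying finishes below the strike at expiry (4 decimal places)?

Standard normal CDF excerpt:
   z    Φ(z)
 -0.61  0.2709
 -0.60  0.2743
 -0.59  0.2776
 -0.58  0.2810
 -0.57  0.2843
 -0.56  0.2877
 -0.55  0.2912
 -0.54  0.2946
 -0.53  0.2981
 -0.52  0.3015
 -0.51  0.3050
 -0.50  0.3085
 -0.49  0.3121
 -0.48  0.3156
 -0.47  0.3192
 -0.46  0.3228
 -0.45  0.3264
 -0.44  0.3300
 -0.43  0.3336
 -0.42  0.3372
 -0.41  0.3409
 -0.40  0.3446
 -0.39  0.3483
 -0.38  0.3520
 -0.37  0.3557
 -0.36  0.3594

0.3121

σ√T = 0.14 × 0.2887 = 0.0404
d₁ = [ln(460/450) + (0.037 − 0.052 + 0.14²/2)·0.08333] / 0.0404 = [0.0220 − 0.0004] / 0.0404 = 0.5331 ≈ 0.53
d₂ = d₁ − σ√T = 0.5331 − 0.0404 = 0.4927 ≈ 0.49
Pr(exercise) under Q = N(−d₂) = N(-0.49) = 0.3121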